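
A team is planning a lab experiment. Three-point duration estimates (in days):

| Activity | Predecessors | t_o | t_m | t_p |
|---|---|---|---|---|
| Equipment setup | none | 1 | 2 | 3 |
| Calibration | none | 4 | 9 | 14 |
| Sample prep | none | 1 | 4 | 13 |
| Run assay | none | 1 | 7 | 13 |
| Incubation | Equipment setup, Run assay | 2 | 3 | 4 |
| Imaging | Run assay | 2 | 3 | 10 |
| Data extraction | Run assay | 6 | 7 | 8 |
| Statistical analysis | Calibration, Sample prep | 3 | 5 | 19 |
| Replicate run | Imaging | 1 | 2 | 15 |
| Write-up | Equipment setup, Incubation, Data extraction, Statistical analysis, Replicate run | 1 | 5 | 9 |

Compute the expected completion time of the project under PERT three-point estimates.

te_Equipment setup = (1 + 4·2 + 3)/6 = 12/6 = 2
te_Calibration = (4 + 4·9 + 14)/6 = 54/6 = 9
te_Sample prep = (1 + 4·4 + 13)/6 = 30/6 = 5
te_Run assay = (1 + 4·7 + 13)/6 = 42/6 = 7
te_Incubation = (2 + 4·3 + 4)/6 = 18/6 = 3
te_Imaging = (2 + 4·3 + 10)/6 = 24/6 = 4
te_Data extraction = (6 + 4·7 + 8)/6 = 42/6 = 7
te_Statistical analysis = (3 + 4·5 + 19)/6 = 42/6 = 7
te_Replicate run = (1 + 4·2 + 15)/6 = 24/6 = 4
te_Write-up = (1 + 4·5 + 9)/6 = 30/6 = 5

Forward pass:
ES_Equipment setup = 0; EF_Equipment setup = 2
ES_Calibration = 0; EF_Calibration = 9
ES_Sample prep = 0; EF_Sample prep = 5
ES_Run assay = 0; EF_Run assay = 7
ES_Incubation = max(EF_Equipment setup=2, EF_Run assay=7) = 7; EF_Incubation = 7+3 = 10
ES_Imaging = 7; EF_Imaging = 7+4 = 11
ES_Data extraction = 7; EF_Data extraction = 7+7 = 14
ES_Statistical analysis = max(EF_Calibration=9, EF_Sample prep=5) = 9; EF_Statistical analysis = 9+7 = 16
ES_Replicate run = 11; EF_Replicate run = 11+4 = 15
ES_Write-up = max(EF_Equipment setup=2, EF_Incubation=10, EF_Data extraction=14, EF_Statistical analysis=16, EF_Replicate run=15) = 16; EF_Write-up = 16+5 = 21
Expected project duration μ = 21 days. Critical path: Calibration → Statistical analysis → Write-up.

21 days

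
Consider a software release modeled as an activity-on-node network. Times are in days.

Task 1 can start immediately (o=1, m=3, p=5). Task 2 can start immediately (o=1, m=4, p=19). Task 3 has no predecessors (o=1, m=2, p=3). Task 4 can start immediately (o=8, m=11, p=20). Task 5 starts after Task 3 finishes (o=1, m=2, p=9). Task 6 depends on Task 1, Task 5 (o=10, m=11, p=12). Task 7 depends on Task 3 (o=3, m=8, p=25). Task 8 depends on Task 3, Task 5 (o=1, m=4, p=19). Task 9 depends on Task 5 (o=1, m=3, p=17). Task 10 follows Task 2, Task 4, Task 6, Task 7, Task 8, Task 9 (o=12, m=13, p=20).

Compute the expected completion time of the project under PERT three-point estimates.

30 days

te_Task 1 = (1 + 4·3 + 5)/6 = 18/6 = 3
te_Task 2 = (1 + 4·4 + 19)/6 = 36/6 = 6
te_Task 3 = (1 + 4·2 + 3)/6 = 12/6 = 2
te_Task 4 = (8 + 4·11 + 20)/6 = 72/6 = 12
te_Task 5 = (1 + 4·2 + 9)/6 = 18/6 = 3
te_Task 6 = (10 + 4·11 + 12)/6 = 66/6 = 11
te_Task 7 = (3 + 4·8 + 25)/6 = 60/6 = 10
te_Task 8 = (1 + 4·4 + 19)/6 = 36/6 = 6
te_Task 9 = (1 + 4·3 + 17)/6 = 30/6 = 5
te_Task 10 = (12 + 4·13 + 20)/6 = 84/6 = 14

Forward pass:
ES_Task 1 = 0; EF_Task 1 = 3
ES_Task 2 = 0; EF_Task 2 = 6
ES_Task 3 = 0; EF_Task 3 = 2
ES_Task 4 = 0; EF_Task 4 = 12
ES_Task 5 = 2; EF_Task 5 = 2+3 = 5
ES_Task 6 = max(EF_Task 1=3, EF_Task 5=5) = 5; EF_Task 6 = 5+11 = 16
ES_Task 7 = 2; EF_Task 7 = 2+10 = 12
ES_Task 8 = max(EF_Task 3=2, EF_Task 5=5) = 5; EF_Task 8 = 5+6 = 11
ES_Task 9 = 5; EF_Task 9 = 5+5 = 10
ES_Task 10 = max(EF_Task 2=6, EF_Task 4=12, EF_Task 6=16, EF_Task 7=12, EF_Task 8=11, EF_Task 9=10) = 16; EF_Task 10 = 16+14 = 30
Expected project duration μ = 30 days. Critical path: Task 3 → Task 5 → Task 6 → Task 10.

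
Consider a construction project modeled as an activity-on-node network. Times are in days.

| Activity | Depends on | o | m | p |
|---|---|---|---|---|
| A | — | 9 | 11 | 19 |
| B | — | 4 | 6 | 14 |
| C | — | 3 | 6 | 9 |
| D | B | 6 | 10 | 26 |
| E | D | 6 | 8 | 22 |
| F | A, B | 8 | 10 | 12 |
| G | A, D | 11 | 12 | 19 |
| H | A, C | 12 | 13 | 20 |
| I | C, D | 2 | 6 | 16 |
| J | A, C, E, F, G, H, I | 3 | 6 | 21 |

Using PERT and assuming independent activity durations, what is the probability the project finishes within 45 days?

0.843

te_A = (9 + 4·11 + 19)/6 = 72/6 = 12; σ²_A = ((19−9)/6)² = 2.778
te_B = (4 + 4·6 + 14)/6 = 42/6 = 7; σ²_B = ((14−4)/6)² = 2.778
te_C = (3 + 4·6 + 9)/6 = 36/6 = 6; σ²_C = ((9−3)/6)² = 1.000
te_D = (6 + 4·10 + 26)/6 = 72/6 = 12; σ²_D = ((26−6)/6)² = 11.111
te_E = (6 + 4·8 + 22)/6 = 60/6 = 10; σ²_E = ((22−6)/6)² = 7.111
te_F = (8 + 4·10 + 12)/6 = 60/6 = 10; σ²_F = ((12−8)/6)² = 0.444
te_G = (11 + 4·12 + 19)/6 = 78/6 = 13; σ²_G = ((19−11)/6)² = 1.778
te_H = (12 + 4·13 + 20)/6 = 84/6 = 14; σ²_H = ((20−12)/6)² = 1.778
te_I = (2 + 4·6 + 16)/6 = 42/6 = 7; σ²_I = ((16−2)/6)² = 5.444
te_J = (3 + 4·6 + 21)/6 = 48/6 = 8; σ²_J = ((21−3)/6)² = 9.000

Forward pass:
ES_A = 0; EF_A = 12
ES_B = 0; EF_B = 7
ES_C = 0; EF_C = 6
ES_D = 7; EF_D = 7+12 = 19
ES_E = 19; EF_E = 19+10 = 29
ES_F = max(EF_A=12, EF_B=7) = 12; EF_F = 12+10 = 22
ES_G = max(EF_A=12, EF_D=19) = 19; EF_G = 19+13 = 32
ES_H = max(EF_A=12, EF_C=6) = 12; EF_H = 12+14 = 26
ES_I = max(EF_C=6, EF_D=19) = 19; EF_I = 19+7 = 26
ES_J = max(EF_A=12, EF_C=6, EF_E=29, EF_F=22, EF_G=32, EF_H=26, EF_I=26) = 32; EF_J = 32+8 = 40
Expected project duration μ = 40 days. Critical path: B → D → G → J.

Variance along critical path = 2.778 + 11.111 + 1.778 + 9.000 = 24.667; σ = √24.667 = 4.967 days.
Z = (45 − 40) / 4.967 = 1.007
P(T ≤ 45) = Φ(1.007) ≈ 0.843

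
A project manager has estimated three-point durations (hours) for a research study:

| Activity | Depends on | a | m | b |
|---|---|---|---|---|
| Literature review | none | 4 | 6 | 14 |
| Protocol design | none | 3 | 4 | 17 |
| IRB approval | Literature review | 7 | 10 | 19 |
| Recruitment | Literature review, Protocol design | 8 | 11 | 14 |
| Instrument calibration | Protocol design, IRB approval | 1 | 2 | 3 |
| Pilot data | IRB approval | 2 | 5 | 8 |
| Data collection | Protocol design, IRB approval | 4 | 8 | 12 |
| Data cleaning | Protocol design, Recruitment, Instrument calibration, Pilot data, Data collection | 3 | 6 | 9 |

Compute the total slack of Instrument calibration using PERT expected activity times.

te_Literature review = (4 + 4·6 + 14)/6 = 42/6 = 7
te_Protocol design = (3 + 4·4 + 17)/6 = 36/6 = 6
te_IRB approval = (7 + 4·10 + 19)/6 = 66/6 = 11
te_Recruitment = (8 + 4·11 + 14)/6 = 66/6 = 11
te_Instrument calibration = (1 + 4·2 + 3)/6 = 12/6 = 2
te_Pilot data = (2 + 4·5 + 8)/6 = 30/6 = 5
te_Data collection = (4 + 4·8 + 12)/6 = 48/6 = 8
te_Data cleaning = (3 + 4·6 + 9)/6 = 36/6 = 6

Forward pass:
ES_Literature review = 0; EF_Literature review = 7
ES_Protocol design = 0; EF_Protocol design = 6
ES_IRB approval = 7; EF_IRB approval = 7+11 = 18
ES_Recruitment = max(EF_Literature review=7, EF_Protocol design=6) = 7; EF_Recruitment = 7+11 = 18
ES_Instrument calibration = max(EF_Protocol design=6, EF_IRB approval=18) = 18; EF_Instrument calibration = 18+2 = 20
ES_Pilot data = 18; EF_Pilot data = 18+5 = 23
ES_Data collection = max(EF_Protocol design=6, EF_IRB approval=18) = 18; EF_Data collection = 18+8 = 26
ES_Data cleaning = max(EF_Protocol design=6, EF_Recruitment=18, EF_Instrument calibration=20, EF_Pilot data=23, EF_Data collection=26) = 26; EF_Data cleaning = 26+6 = 32
Expected project duration μ = 32 hours. Critical path: Literature review → IRB approval → Data collection → Data cleaning.

Backward pass:
LF_Data cleaning = 32; LS_Data cleaning = 32−6 = 26
LF_Data collection = LS_Data cleaning = 26; LS_Data collection = 26−8 = 18
LF_Pilot data = LS_Data cleaning = 26; LS_Pilot data = 26−5 = 21
LF_Instrument calibration = LS_Data cleaning = 26; LS_Instrument calibration = 26−2 = 24
LF_Recruitment = LS_Data cleaning = 26; LS_Recruitment = 26−11 = 15
LF_IRB approval = min(LS_Instrument calibration=24, LS_Pilot data=21, LS_Data collection=18) = 18; LS_IRB approval = 18−11 = 7
LF_Protocol design = min(LS_Recruitment=15, LS_Instrument calibration=24, LS_Data collection=18, LS_Data cleaning=26) = 15; LS_Protocol design = 15−6 = 9
LF_Literature review = min(LS_IRB approval=7, LS_Recruitment=15) = 7; LS_Literature review = 7−7 = 0
Slack_Instrument calibration = LS_Instrument calibration − ES_Instrument calibration = 24 − 18 = 6

6 hours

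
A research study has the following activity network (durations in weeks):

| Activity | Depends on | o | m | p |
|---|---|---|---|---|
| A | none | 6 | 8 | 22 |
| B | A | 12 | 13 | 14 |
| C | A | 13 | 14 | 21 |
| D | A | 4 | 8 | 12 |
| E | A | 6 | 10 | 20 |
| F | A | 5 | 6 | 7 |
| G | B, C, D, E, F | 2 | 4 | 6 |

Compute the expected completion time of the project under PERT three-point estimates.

te_A = (6 + 4·8 + 22)/6 = 60/6 = 10
te_B = (12 + 4·13 + 14)/6 = 78/6 = 13
te_C = (13 + 4·14 + 21)/6 = 90/6 = 15
te_D = (4 + 4·8 + 12)/6 = 48/6 = 8
te_E = (6 + 4·10 + 20)/6 = 66/6 = 11
te_F = (5 + 4·6 + 7)/6 = 36/6 = 6
te_G = (2 + 4·4 + 6)/6 = 24/6 = 4

Forward pass:
ES_A = 0; EF_A = 10
ES_B = 10; EF_B = 10+13 = 23
ES_C = 10; EF_C = 10+15 = 25
ES_D = 10; EF_D = 10+8 = 18
ES_E = 10; EF_E = 10+11 = 21
ES_F = 10; EF_F = 10+6 = 16
ES_G = max(EF_B=23, EF_C=25, EF_D=18, EF_E=21, EF_F=16) = 25; EF_G = 25+4 = 29
Expected project duration μ = 29 weeks. Critical path: A → C → G.

29 weeks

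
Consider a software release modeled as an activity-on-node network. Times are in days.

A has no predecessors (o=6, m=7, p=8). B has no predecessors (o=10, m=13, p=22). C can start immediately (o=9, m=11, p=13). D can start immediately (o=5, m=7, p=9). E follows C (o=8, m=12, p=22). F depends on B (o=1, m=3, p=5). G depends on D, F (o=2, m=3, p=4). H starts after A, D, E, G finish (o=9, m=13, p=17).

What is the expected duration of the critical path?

37 days

te_A = (6 + 4·7 + 8)/6 = 42/6 = 7
te_B = (10 + 4·13 + 22)/6 = 84/6 = 14
te_C = (9 + 4·11 + 13)/6 = 66/6 = 11
te_D = (5 + 4·7 + 9)/6 = 42/6 = 7
te_E = (8 + 4·12 + 22)/6 = 78/6 = 13
te_F = (1 + 4·3 + 5)/6 = 18/6 = 3
te_G = (2 + 4·3 + 4)/6 = 18/6 = 3
te_H = (9 + 4·13 + 17)/6 = 78/6 = 13

Forward pass:
ES_A = 0; EF_A = 7
ES_B = 0; EF_B = 14
ES_C = 0; EF_C = 11
ES_D = 0; EF_D = 7
ES_E = 11; EF_E = 11+13 = 24
ES_F = 14; EF_F = 14+3 = 17
ES_G = max(EF_D=7, EF_F=17) = 17; EF_G = 17+3 = 20
ES_H = max(EF_A=7, EF_D=7, EF_E=24, EF_G=20) = 24; EF_H = 24+13 = 37
Expected project duration μ = 37 days. Critical path: C → E → H.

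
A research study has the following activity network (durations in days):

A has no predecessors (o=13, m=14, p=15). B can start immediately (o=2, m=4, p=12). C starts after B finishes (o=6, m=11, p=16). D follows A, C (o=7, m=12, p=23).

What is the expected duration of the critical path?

te_A = (13 + 4·14 + 15)/6 = 84/6 = 14
te_B = (2 + 4·4 + 12)/6 = 30/6 = 5
te_C = (6 + 4·11 + 16)/6 = 66/6 = 11
te_D = (7 + 4·12 + 23)/6 = 78/6 = 13

Forward pass:
ES_A = 0; EF_A = 14
ES_B = 0; EF_B = 5
ES_C = 5; EF_C = 5+11 = 16
ES_D = max(EF_A=14, EF_C=16) = 16; EF_D = 16+13 = 29
Expected project duration μ = 29 days. Critical path: B → C → D.

29 days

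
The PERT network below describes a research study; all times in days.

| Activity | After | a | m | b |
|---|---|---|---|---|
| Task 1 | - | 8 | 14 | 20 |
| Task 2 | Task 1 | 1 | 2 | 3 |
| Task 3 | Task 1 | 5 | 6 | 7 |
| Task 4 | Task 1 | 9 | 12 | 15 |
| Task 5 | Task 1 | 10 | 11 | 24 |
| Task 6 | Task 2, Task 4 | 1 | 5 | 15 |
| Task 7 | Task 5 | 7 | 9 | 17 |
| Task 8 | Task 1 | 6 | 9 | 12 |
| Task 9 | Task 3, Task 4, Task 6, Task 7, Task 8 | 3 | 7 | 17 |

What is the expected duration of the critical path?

45 days

te_Task 1 = (8 + 4·14 + 20)/6 = 84/6 = 14
te_Task 2 = (1 + 4·2 + 3)/6 = 12/6 = 2
te_Task 3 = (5 + 4·6 + 7)/6 = 36/6 = 6
te_Task 4 = (9 + 4·12 + 15)/6 = 72/6 = 12
te_Task 5 = (10 + 4·11 + 24)/6 = 78/6 = 13
te_Task 6 = (1 + 4·5 + 15)/6 = 36/6 = 6
te_Task 7 = (7 + 4·9 + 17)/6 = 60/6 = 10
te_Task 8 = (6 + 4·9 + 12)/6 = 54/6 = 9
te_Task 9 = (3 + 4·7 + 17)/6 = 48/6 = 8

Forward pass:
ES_Task 1 = 0; EF_Task 1 = 14
ES_Task 2 = 14; EF_Task 2 = 14+2 = 16
ES_Task 3 = 14; EF_Task 3 = 14+6 = 20
ES_Task 4 = 14; EF_Task 4 = 14+12 = 26
ES_Task 5 = 14; EF_Task 5 = 14+13 = 27
ES_Task 6 = max(EF_Task 2=16, EF_Task 4=26) = 26; EF_Task 6 = 26+6 = 32
ES_Task 7 = 27; EF_Task 7 = 27+10 = 37
ES_Task 8 = 14; EF_Task 8 = 14+9 = 23
ES_Task 9 = max(EF_Task 3=20, EF_Task 4=26, EF_Task 6=32, EF_Task 7=37, EF_Task 8=23) = 37; EF_Task 9 = 37+8 = 45
Expected project duration μ = 45 days. Critical path: Task 1 → Task 5 → Task 7 → Task 9.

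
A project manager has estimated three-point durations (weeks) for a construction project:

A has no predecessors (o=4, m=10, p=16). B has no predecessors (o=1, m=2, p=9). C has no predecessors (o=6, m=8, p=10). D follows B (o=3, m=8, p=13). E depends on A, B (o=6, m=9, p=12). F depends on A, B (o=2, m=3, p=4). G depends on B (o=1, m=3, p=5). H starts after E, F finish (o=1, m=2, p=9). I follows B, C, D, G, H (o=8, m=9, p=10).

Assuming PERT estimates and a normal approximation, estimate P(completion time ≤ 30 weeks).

te_A = (4 + 4·10 + 16)/6 = 60/6 = 10; σ²_A = ((16−4)/6)² = 4.000
te_B = (1 + 4·2 + 9)/6 = 18/6 = 3; σ²_B = ((9−1)/6)² = 1.778
te_C = (6 + 4·8 + 10)/6 = 48/6 = 8; σ²_C = ((10−6)/6)² = 0.444
te_D = (3 + 4·8 + 13)/6 = 48/6 = 8; σ²_D = ((13−3)/6)² = 2.778
te_E = (6 + 4·9 + 12)/6 = 54/6 = 9; σ²_E = ((12−6)/6)² = 1.000
te_F = (2 + 4·3 + 4)/6 = 18/6 = 3; σ²_F = ((4−2)/6)² = 0.111
te_G = (1 + 4·3 + 5)/6 = 18/6 = 3; σ²_G = ((5−1)/6)² = 0.444
te_H = (1 + 4·2 + 9)/6 = 18/6 = 3; σ²_H = ((9−1)/6)² = 1.778
te_I = (8 + 4·9 + 10)/6 = 54/6 = 9; σ²_I = ((10−8)/6)² = 0.111

Forward pass:
ES_A = 0; EF_A = 10
ES_B = 0; EF_B = 3
ES_C = 0; EF_C = 8
ES_D = 3; EF_D = 3+8 = 11
ES_E = max(EF_A=10, EF_B=3) = 10; EF_E = 10+9 = 19
ES_F = max(EF_A=10, EF_B=3) = 10; EF_F = 10+3 = 13
ES_G = 3; EF_G = 3+3 = 6
ES_H = max(EF_E=19, EF_F=13) = 19; EF_H = 19+3 = 22
ES_I = max(EF_B=3, EF_C=8, EF_D=11, EF_G=6, EF_H=22) = 22; EF_I = 22+9 = 31
Expected project duration μ = 31 weeks. Critical path: A → E → H → I.

Variance along critical path = 4.000 + 1.000 + 1.778 + 0.111 = 6.889; σ = √6.889 = 2.625 weeks.
Z = (30 − 31) / 2.625 = -0.381
P(T ≤ 30) = Φ(-0.381) ≈ 0.352

0.352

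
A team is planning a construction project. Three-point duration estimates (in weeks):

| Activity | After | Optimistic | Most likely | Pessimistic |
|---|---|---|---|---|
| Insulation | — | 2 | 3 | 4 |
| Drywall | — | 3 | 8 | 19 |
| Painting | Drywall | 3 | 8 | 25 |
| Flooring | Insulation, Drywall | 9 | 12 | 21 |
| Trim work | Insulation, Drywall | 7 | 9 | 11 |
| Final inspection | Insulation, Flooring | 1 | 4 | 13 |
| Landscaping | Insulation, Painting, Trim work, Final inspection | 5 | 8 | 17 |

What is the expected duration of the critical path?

36 weeks

te_Insulation = (2 + 4·3 + 4)/6 = 18/6 = 3
te_Drywall = (3 + 4·8 + 19)/6 = 54/6 = 9
te_Painting = (3 + 4·8 + 25)/6 = 60/6 = 10
te_Flooring = (9 + 4·12 + 21)/6 = 78/6 = 13
te_Trim work = (7 + 4·9 + 11)/6 = 54/6 = 9
te_Final inspection = (1 + 4·4 + 13)/6 = 30/6 = 5
te_Landscaping = (5 + 4·8 + 17)/6 = 54/6 = 9

Forward pass:
ES_Insulation = 0; EF_Insulation = 3
ES_Drywall = 0; EF_Drywall = 9
ES_Painting = 9; EF_Painting = 9+10 = 19
ES_Flooring = max(EF_Insulation=3, EF_Drywall=9) = 9; EF_Flooring = 9+13 = 22
ES_Trim work = max(EF_Insulation=3, EF_Drywall=9) = 9; EF_Trim work = 9+9 = 18
ES_Final inspection = max(EF_Insulation=3, EF_Flooring=22) = 22; EF_Final inspection = 22+5 = 27
ES_Landscaping = max(EF_Insulation=3, EF_Painting=19, EF_Trim work=18, EF_Final inspection=27) = 27; EF_Landscaping = 27+9 = 36
Expected project duration μ = 36 weeks. Critical path: Drywall → Flooring → Final inspection → Landscaping.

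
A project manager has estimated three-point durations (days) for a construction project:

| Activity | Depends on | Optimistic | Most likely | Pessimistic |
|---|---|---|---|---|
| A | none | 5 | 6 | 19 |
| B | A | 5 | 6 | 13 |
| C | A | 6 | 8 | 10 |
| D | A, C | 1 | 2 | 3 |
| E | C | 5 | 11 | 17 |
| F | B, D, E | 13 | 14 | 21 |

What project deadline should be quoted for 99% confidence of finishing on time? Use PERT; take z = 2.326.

49.9 days

te_A = (5 + 4·6 + 19)/6 = 48/6 = 8; σ²_A = ((19−5)/6)² = 5.444
te_B = (5 + 4·6 + 13)/6 = 42/6 = 7; σ²_B = ((13−5)/6)² = 1.778
te_C = (6 + 4·8 + 10)/6 = 48/6 = 8; σ²_C = ((10−6)/6)² = 0.444
te_D = (1 + 4·2 + 3)/6 = 12/6 = 2; σ²_D = ((3−1)/6)² = 0.111
te_E = (5 + 4·11 + 17)/6 = 66/6 = 11; σ²_E = ((17−5)/6)² = 4.000
te_F = (13 + 4·14 + 21)/6 = 90/6 = 15; σ²_F = ((21−13)/6)² = 1.778

Forward pass:
ES_A = 0; EF_A = 8
ES_B = 8; EF_B = 8+7 = 15
ES_C = 8; EF_C = 8+8 = 16
ES_D = max(EF_A=8, EF_C=16) = 16; EF_D = 16+2 = 18
ES_E = 16; EF_E = 16+11 = 27
ES_F = max(EF_B=15, EF_D=18, EF_E=27) = 27; EF_F = 27+15 = 42
Expected project duration μ = 42 days. Critical path: A → C → E → F.

Variance along critical path = 5.444 + 0.444 + 4.000 + 1.778 = 11.667; σ = 3.416 days.
D = μ + z·σ = 42 + 2.326·3.416 = 49.9 days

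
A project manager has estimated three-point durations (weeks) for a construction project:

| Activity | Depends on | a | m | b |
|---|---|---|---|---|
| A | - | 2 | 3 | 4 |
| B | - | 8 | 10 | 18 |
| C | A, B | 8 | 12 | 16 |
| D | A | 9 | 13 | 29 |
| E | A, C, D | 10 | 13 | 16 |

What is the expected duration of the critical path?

36 weeks

te_A = (2 + 4·3 + 4)/6 = 18/6 = 3
te_B = (8 + 4·10 + 18)/6 = 66/6 = 11
te_C = (8 + 4·12 + 16)/6 = 72/6 = 12
te_D = (9 + 4·13 + 29)/6 = 90/6 = 15
te_E = (10 + 4·13 + 16)/6 = 78/6 = 13

Forward pass:
ES_A = 0; EF_A = 3
ES_B = 0; EF_B = 11
ES_C = max(EF_A=3, EF_B=11) = 11; EF_C = 11+12 = 23
ES_D = 3; EF_D = 3+15 = 18
ES_E = max(EF_A=3, EF_C=23, EF_D=18) = 23; EF_E = 23+13 = 36
Expected project duration μ = 36 weeks. Critical path: B → C → E.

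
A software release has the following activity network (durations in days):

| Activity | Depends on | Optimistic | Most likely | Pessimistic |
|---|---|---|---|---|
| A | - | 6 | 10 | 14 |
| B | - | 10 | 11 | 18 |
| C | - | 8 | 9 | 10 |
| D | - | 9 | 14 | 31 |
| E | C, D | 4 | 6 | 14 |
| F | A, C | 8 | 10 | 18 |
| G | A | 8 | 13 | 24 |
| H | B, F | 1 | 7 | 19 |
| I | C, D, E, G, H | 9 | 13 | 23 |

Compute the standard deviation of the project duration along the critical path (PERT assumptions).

te_A = (6 + 4·10 + 14)/6 = 60/6 = 10; σ²_A = ((14−6)/6)² = 1.778
te_B = (10 + 4·11 + 18)/6 = 72/6 = 12; σ²_B = ((18−10)/6)² = 1.778
te_C = (8 + 4·9 + 10)/6 = 54/6 = 9; σ²_C = ((10−8)/6)² = 0.111
te_D = (9 + 4·14 + 31)/6 = 96/6 = 16; σ²_D = ((31−9)/6)² = 13.444
te_E = (4 + 4·6 + 14)/6 = 42/6 = 7; σ²_E = ((14−4)/6)² = 2.778
te_F = (8 + 4·10 + 18)/6 = 66/6 = 11; σ²_F = ((18−8)/6)² = 2.778
te_G = (8 + 4·13 + 24)/6 = 84/6 = 14; σ²_G = ((24−8)/6)² = 7.111
te_H = (1 + 4·7 + 19)/6 = 48/6 = 8; σ²_H = ((19−1)/6)² = 9.000
te_I = (9 + 4·13 + 23)/6 = 84/6 = 14; σ²_I = ((23−9)/6)² = 5.444

Forward pass:
ES_A = 0; EF_A = 10
ES_B = 0; EF_B = 12
ES_C = 0; EF_C = 9
ES_D = 0; EF_D = 16
ES_E = max(EF_C=9, EF_D=16) = 16; EF_E = 16+7 = 23
ES_F = max(EF_A=10, EF_C=9) = 10; EF_F = 10+11 = 21
ES_G = 10; EF_G = 10+14 = 24
ES_H = max(EF_B=12, EF_F=21) = 21; EF_H = 21+8 = 29
ES_I = max(EF_C=9, EF_D=16, EF_E=23, EF_G=24, EF_H=29) = 29; EF_I = 29+14 = 43
Expected project duration μ = 43 days. Critical path: A → F → H → I.

Variance along critical path = 1.778 + 2.778 + 9.000 + 5.444 = 19.000
σ = √19.000 = 4.359 days

4.36 days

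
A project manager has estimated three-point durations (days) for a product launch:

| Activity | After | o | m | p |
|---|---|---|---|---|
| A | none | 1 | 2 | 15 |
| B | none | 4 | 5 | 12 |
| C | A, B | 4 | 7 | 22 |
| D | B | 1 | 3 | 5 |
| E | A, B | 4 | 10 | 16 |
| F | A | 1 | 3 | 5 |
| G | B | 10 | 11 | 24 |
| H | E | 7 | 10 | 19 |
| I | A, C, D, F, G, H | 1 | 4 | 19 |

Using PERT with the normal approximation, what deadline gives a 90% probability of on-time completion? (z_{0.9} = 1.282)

te_A = (1 + 4·2 + 15)/6 = 24/6 = 4; σ²_A = ((15−1)/6)² = 5.444
te_B = (4 + 4·5 + 12)/6 = 36/6 = 6; σ²_B = ((12−4)/6)² = 1.778
te_C = (4 + 4·7 + 22)/6 = 54/6 = 9; σ²_C = ((22−4)/6)² = 9.000
te_D = (1 + 4·3 + 5)/6 = 18/6 = 3; σ²_D = ((5−1)/6)² = 0.444
te_E = (4 + 4·10 + 16)/6 = 60/6 = 10; σ²_E = ((16−4)/6)² = 4.000
te_F = (1 + 4·3 + 5)/6 = 18/6 = 3; σ²_F = ((5−1)/6)² = 0.444
te_G = (10 + 4·11 + 24)/6 = 78/6 = 13; σ²_G = ((24−10)/6)² = 5.444
te_H = (7 + 4·10 + 19)/6 = 66/6 = 11; σ²_H = ((19−7)/6)² = 4.000
te_I = (1 + 4·4 + 19)/6 = 36/6 = 6; σ²_I = ((19−1)/6)² = 9.000

Forward pass:
ES_A = 0; EF_A = 4
ES_B = 0; EF_B = 6
ES_C = max(EF_A=4, EF_B=6) = 6; EF_C = 6+9 = 15
ES_D = 6; EF_D = 6+3 = 9
ES_E = max(EF_A=4, EF_B=6) = 6; EF_E = 6+10 = 16
ES_F = 4; EF_F = 4+3 = 7
ES_G = 6; EF_G = 6+13 = 19
ES_H = 16; EF_H = 16+11 = 27
ES_I = max(EF_A=4, EF_C=15, EF_D=9, EF_F=7, EF_G=19, EF_H=27) = 27; EF_I = 27+6 = 33
Expected project duration μ = 33 days. Critical path: B → E → H → I.

Variance along critical path = 1.778 + 4.000 + 4.000 + 9.000 = 18.778; σ = 4.333 days.
D = μ + z·σ = 33 + 1.282·4.333 = 38.6 days

38.6 days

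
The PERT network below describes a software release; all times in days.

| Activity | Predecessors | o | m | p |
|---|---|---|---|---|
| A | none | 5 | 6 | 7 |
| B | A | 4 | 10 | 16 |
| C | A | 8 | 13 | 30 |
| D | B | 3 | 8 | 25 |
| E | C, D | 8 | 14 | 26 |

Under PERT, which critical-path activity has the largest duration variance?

D

te_A = (5 + 4·6 + 7)/6 = 36/6 = 6; σ²_A = ((7−5)/6)² = 0.111
te_B = (4 + 4·10 + 16)/6 = 60/6 = 10; σ²_B = ((16−4)/6)² = 4.000
te_C = (8 + 4·13 + 30)/6 = 90/6 = 15; σ²_C = ((30−8)/6)² = 13.444
te_D = (3 + 4·8 + 25)/6 = 60/6 = 10; σ²_D = ((25−3)/6)² = 13.444
te_E = (8 + 4·14 + 26)/6 = 90/6 = 15; σ²_E = ((26−8)/6)² = 9.000

Forward pass:
ES_A = 0; EF_A = 6
ES_B = 6; EF_B = 6+10 = 16
ES_C = 6; EF_C = 6+15 = 21
ES_D = 16; EF_D = 16+10 = 26
ES_E = max(EF_C=21, EF_D=26) = 26; EF_E = 26+15 = 41
Expected project duration μ = 41 days. Critical path: A → B → D → E.

Variances on critical path: σ²_A=0.111, σ²_B=4.000, σ²_D=13.444, σ²_E=9.000.
Largest is σ²_D = 13.444.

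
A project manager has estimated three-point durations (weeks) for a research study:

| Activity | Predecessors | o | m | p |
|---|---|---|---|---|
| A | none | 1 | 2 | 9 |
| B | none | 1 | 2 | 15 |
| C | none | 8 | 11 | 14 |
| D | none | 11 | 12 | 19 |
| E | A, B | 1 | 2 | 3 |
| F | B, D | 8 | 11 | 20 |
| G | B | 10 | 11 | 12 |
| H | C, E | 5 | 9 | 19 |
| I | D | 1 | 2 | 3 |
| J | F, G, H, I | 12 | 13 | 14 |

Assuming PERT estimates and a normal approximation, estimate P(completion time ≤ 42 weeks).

0.950

te_A = (1 + 4·2 + 9)/6 = 18/6 = 3; σ²_A = ((9−1)/6)² = 1.778
te_B = (1 + 4·2 + 15)/6 = 24/6 = 4; σ²_B = ((15−1)/6)² = 5.444
te_C = (8 + 4·11 + 14)/6 = 66/6 = 11; σ²_C = ((14−8)/6)² = 1.000
te_D = (11 + 4·12 + 19)/6 = 78/6 = 13; σ²_D = ((19−11)/6)² = 1.778
te_E = (1 + 4·2 + 3)/6 = 12/6 = 2; σ²_E = ((3−1)/6)² = 0.111
te_F = (8 + 4·11 + 20)/6 = 72/6 = 12; σ²_F = ((20−8)/6)² = 4.000
te_G = (10 + 4·11 + 12)/6 = 66/6 = 11; σ²_G = ((12−10)/6)² = 0.111
te_H = (5 + 4·9 + 19)/6 = 60/6 = 10; σ²_H = ((19−5)/6)² = 5.444
te_I = (1 + 4·2 + 3)/6 = 12/6 = 2; σ²_I = ((3−1)/6)² = 0.111
te_J = (12 + 4·13 + 14)/6 = 78/6 = 13; σ²_J = ((14−12)/6)² = 0.111

Forward pass:
ES_A = 0; EF_A = 3
ES_B = 0; EF_B = 4
ES_C = 0; EF_C = 11
ES_D = 0; EF_D = 13
ES_E = max(EF_A=3, EF_B=4) = 4; EF_E = 4+2 = 6
ES_F = max(EF_B=4, EF_D=13) = 13; EF_F = 13+12 = 25
ES_G = 4; EF_G = 4+11 = 15
ES_H = max(EF_C=11, EF_E=6) = 11; EF_H = 11+10 = 21
ES_I = 13; EF_I = 13+2 = 15
ES_J = max(EF_F=25, EF_G=15, EF_H=21, EF_I=15) = 25; EF_J = 25+13 = 38
Expected project duration μ = 38 weeks. Critical path: D → F → J.

Variance along critical path = 1.778 + 4.000 + 0.111 = 5.889; σ = √5.889 = 2.427 weeks.
Z = (42 − 38) / 2.427 = 1.648
P(T ≤ 42) = Φ(1.648) ≈ 0.950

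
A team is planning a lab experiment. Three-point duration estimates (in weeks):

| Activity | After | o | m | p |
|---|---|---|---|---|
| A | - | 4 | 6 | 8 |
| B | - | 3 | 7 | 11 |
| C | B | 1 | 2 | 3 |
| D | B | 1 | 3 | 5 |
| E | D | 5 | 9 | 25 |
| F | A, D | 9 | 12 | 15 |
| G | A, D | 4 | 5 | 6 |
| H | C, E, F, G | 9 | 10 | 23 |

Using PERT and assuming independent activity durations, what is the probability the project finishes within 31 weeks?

te_A = (4 + 4·6 + 8)/6 = 36/6 = 6; σ²_A = ((8−4)/6)² = 0.444
te_B = (3 + 4·7 + 11)/6 = 42/6 = 7; σ²_B = ((11−3)/6)² = 1.778
te_C = (1 + 4·2 + 3)/6 = 12/6 = 2; σ²_C = ((3−1)/6)² = 0.111
te_D = (1 + 4·3 + 5)/6 = 18/6 = 3; σ²_D = ((5−1)/6)² = 0.444
te_E = (5 + 4·9 + 25)/6 = 66/6 = 11; σ²_E = ((25−5)/6)² = 11.111
te_F = (9 + 4·12 + 15)/6 = 72/6 = 12; σ²_F = ((15−9)/6)² = 1.000
te_G = (4 + 4·5 + 6)/6 = 30/6 = 5; σ²_G = ((6−4)/6)² = 0.111
te_H = (9 + 4·10 + 23)/6 = 72/6 = 12; σ²_H = ((23−9)/6)² = 5.444

Forward pass:
ES_A = 0; EF_A = 6
ES_B = 0; EF_B = 7
ES_C = 7; EF_C = 7+2 = 9
ES_D = 7; EF_D = 7+3 = 10
ES_E = 10; EF_E = 10+11 = 21
ES_F = max(EF_A=6, EF_D=10) = 10; EF_F = 10+12 = 22
ES_G = max(EF_A=6, EF_D=10) = 10; EF_G = 10+5 = 15
ES_H = max(EF_C=9, EF_E=21, EF_F=22, EF_G=15) = 22; EF_H = 22+12 = 34
Expected project duration μ = 34 weeks. Critical path: B → D → F → H.

Variance along critical path = 1.778 + 0.444 + 1.000 + 5.444 = 8.667; σ = √8.667 = 2.944 weeks.
Z = (31 − 34) / 2.944 = -1.019
P(T ≤ 31) = Φ(-1.019) ≈ 0.154

0.154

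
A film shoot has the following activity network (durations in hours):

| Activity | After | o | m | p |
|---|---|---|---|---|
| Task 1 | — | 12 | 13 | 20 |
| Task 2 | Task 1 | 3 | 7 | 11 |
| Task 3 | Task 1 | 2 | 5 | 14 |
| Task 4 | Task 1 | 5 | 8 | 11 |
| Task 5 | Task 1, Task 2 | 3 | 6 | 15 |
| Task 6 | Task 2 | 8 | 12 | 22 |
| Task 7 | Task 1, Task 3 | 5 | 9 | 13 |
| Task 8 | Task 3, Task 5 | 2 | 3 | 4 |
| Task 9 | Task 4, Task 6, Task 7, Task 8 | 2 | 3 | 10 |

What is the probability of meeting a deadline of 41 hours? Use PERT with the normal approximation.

te_Task 1 = (12 + 4·13 + 20)/6 = 84/6 = 14; σ²_Task 1 = ((20−12)/6)² = 1.778
te_Task 2 = (3 + 4·7 + 11)/6 = 42/6 = 7; σ²_Task 2 = ((11−3)/6)² = 1.778
te_Task 3 = (2 + 4·5 + 14)/6 = 36/6 = 6; σ²_Task 3 = ((14−2)/6)² = 4.000
te_Task 4 = (5 + 4·8 + 11)/6 = 48/6 = 8; σ²_Task 4 = ((11−5)/6)² = 1.000
te_Task 5 = (3 + 4·6 + 15)/6 = 42/6 = 7; σ²_Task 5 = ((15−3)/6)² = 4.000
te_Task 6 = (8 + 4·12 + 22)/6 = 78/6 = 13; σ²_Task 6 = ((22−8)/6)² = 5.444
te_Task 7 = (5 + 4·9 + 13)/6 = 54/6 = 9; σ²_Task 7 = ((13−5)/6)² = 1.778
te_Task 8 = (2 + 4·3 + 4)/6 = 18/6 = 3; σ²_Task 8 = ((4−2)/6)² = 0.111
te_Task 9 = (2 + 4·3 + 10)/6 = 24/6 = 4; σ²_Task 9 = ((10−2)/6)² = 1.778

Forward pass:
ES_Task 1 = 0; EF_Task 1 = 14
ES_Task 2 = 14; EF_Task 2 = 14+7 = 21
ES_Task 3 = 14; EF_Task 3 = 14+6 = 20
ES_Task 4 = 14; EF_Task 4 = 14+8 = 22
ES_Task 5 = max(EF_Task 1=14, EF_Task 2=21) = 21; EF_Task 5 = 21+7 = 28
ES_Task 6 = 21; EF_Task 6 = 21+13 = 34
ES_Task 7 = max(EF_Task 1=14, EF_Task 3=20) = 20; EF_Task 7 = 20+9 = 29
ES_Task 8 = max(EF_Task 3=20, EF_Task 5=28) = 28; EF_Task 8 = 28+3 = 31
ES_Task 9 = max(EF_Task 4=22, EF_Task 6=34, EF_Task 7=29, EF_Task 8=31) = 34; EF_Task 9 = 34+4 = 38
Expected project duration μ = 38 hours. Critical path: Task 1 → Task 2 → Task 6 → Task 9.

Variance along critical path = 1.778 + 1.778 + 5.444 + 1.778 = 10.778; σ = √10.778 = 3.283 hours.
Z = (41 − 38) / 3.283 = 0.914
P(T ≤ 41) = Φ(0.914) ≈ 0.820

0.820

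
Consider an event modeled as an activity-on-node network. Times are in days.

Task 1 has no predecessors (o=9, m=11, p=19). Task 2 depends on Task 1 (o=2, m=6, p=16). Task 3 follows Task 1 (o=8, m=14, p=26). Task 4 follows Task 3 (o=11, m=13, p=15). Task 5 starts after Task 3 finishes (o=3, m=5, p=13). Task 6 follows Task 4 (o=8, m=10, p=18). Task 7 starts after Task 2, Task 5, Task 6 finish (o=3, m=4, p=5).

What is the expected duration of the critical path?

55 days

te_Task 1 = (9 + 4·11 + 19)/6 = 72/6 = 12
te_Task 2 = (2 + 4·6 + 16)/6 = 42/6 = 7
te_Task 3 = (8 + 4·14 + 26)/6 = 90/6 = 15
te_Task 4 = (11 + 4·13 + 15)/6 = 78/6 = 13
te_Task 5 = (3 + 4·5 + 13)/6 = 36/6 = 6
te_Task 6 = (8 + 4·10 + 18)/6 = 66/6 = 11
te_Task 7 = (3 + 4·4 + 5)/6 = 24/6 = 4

Forward pass:
ES_Task 1 = 0; EF_Task 1 = 12
ES_Task 2 = 12; EF_Task 2 = 12+7 = 19
ES_Task 3 = 12; EF_Task 3 = 12+15 = 27
ES_Task 4 = 27; EF_Task 4 = 27+13 = 40
ES_Task 5 = 27; EF_Task 5 = 27+6 = 33
ES_Task 6 = 40; EF_Task 6 = 40+11 = 51
ES_Task 7 = max(EF_Task 2=19, EF_Task 5=33, EF_Task 6=51) = 51; EF_Task 7 = 51+4 = 55
Expected project duration μ = 55 days. Critical path: Task 1 → Task 3 → Task 4 → Task 6 → Task 7.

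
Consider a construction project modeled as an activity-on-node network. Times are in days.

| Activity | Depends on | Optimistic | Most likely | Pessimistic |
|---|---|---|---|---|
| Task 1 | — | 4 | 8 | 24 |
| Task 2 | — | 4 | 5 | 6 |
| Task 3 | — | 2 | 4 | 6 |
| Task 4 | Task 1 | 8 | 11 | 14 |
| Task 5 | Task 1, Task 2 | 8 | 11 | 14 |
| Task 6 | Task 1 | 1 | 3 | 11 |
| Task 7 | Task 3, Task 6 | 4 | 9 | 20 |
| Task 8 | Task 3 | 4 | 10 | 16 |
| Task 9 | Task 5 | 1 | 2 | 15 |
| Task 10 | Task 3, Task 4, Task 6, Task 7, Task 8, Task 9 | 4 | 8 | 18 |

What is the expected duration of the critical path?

34 days

te_Task 1 = (4 + 4·8 + 24)/6 = 60/6 = 10
te_Task 2 = (4 + 4·5 + 6)/6 = 30/6 = 5
te_Task 3 = (2 + 4·4 + 6)/6 = 24/6 = 4
te_Task 4 = (8 + 4·11 + 14)/6 = 66/6 = 11
te_Task 5 = (8 + 4·11 + 14)/6 = 66/6 = 11
te_Task 6 = (1 + 4·3 + 11)/6 = 24/6 = 4
te_Task 7 = (4 + 4·9 + 20)/6 = 60/6 = 10
te_Task 8 = (4 + 4·10 + 16)/6 = 60/6 = 10
te_Task 9 = (1 + 4·2 + 15)/6 = 24/6 = 4
te_Task 10 = (4 + 4·8 + 18)/6 = 54/6 = 9

Forward pass:
ES_Task 1 = 0; EF_Task 1 = 10
ES_Task 2 = 0; EF_Task 2 = 5
ES_Task 3 = 0; EF_Task 3 = 4
ES_Task 4 = 10; EF_Task 4 = 10+11 = 21
ES_Task 5 = max(EF_Task 1=10, EF_Task 2=5) = 10; EF_Task 5 = 10+11 = 21
ES_Task 6 = 10; EF_Task 6 = 10+4 = 14
ES_Task 7 = max(EF_Task 3=4, EF_Task 6=14) = 14; EF_Task 7 = 14+10 = 24
ES_Task 8 = 4; EF_Task 8 = 4+10 = 14
ES_Task 9 = 21; EF_Task 9 = 21+4 = 25
ES_Task 10 = max(EF_Task 3=4, EF_Task 4=21, EF_Task 6=14, EF_Task 7=24, EF_Task 8=14, EF_Task 9=25) = 25; EF_Task 10 = 25+9 = 34
Expected project duration μ = 34 days. Critical path: Task 1 → Task 5 → Task 9 → Task 10.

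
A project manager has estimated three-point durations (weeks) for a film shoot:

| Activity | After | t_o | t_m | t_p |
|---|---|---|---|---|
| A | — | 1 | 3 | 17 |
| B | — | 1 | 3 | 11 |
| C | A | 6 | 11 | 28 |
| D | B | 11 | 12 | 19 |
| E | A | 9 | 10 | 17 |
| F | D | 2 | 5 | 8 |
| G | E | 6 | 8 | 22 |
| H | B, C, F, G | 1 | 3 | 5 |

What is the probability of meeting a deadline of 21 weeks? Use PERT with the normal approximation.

0.024

te_A = (1 + 4·3 + 17)/6 = 30/6 = 5; σ²_A = ((17−1)/6)² = 7.111
te_B = (1 + 4·3 + 11)/6 = 24/6 = 4; σ²_B = ((11−1)/6)² = 2.778
te_C = (6 + 4·11 + 28)/6 = 78/6 = 13; σ²_C = ((28−6)/6)² = 13.444
te_D = (11 + 4·12 + 19)/6 = 78/6 = 13; σ²_D = ((19−11)/6)² = 1.778
te_E = (9 + 4·10 + 17)/6 = 66/6 = 11; σ²_E = ((17−9)/6)² = 1.778
te_F = (2 + 4·5 + 8)/6 = 30/6 = 5; σ²_F = ((8−2)/6)² = 1.000
te_G = (6 + 4·8 + 22)/6 = 60/6 = 10; σ²_G = ((22−6)/6)² = 7.111
te_H = (1 + 4·3 + 5)/6 = 18/6 = 3; σ²_H = ((5−1)/6)² = 0.444

Forward pass:
ES_A = 0; EF_A = 5
ES_B = 0; EF_B = 4
ES_C = 5; EF_C = 5+13 = 18
ES_D = 4; EF_D = 4+13 = 17
ES_E = 5; EF_E = 5+11 = 16
ES_F = 17; EF_F = 17+5 = 22
ES_G = 16; EF_G = 16+10 = 26
ES_H = max(EF_B=4, EF_C=18, EF_F=22, EF_G=26) = 26; EF_H = 26+3 = 29
Expected project duration μ = 29 weeks. Critical path: A → E → G → H.

Variance along critical path = 7.111 + 1.778 + 7.111 + 0.444 = 16.444; σ = √16.444 = 4.055 weeks.
Z = (21 − 29) / 4.055 = -1.973
P(T ≤ 21) = Φ(-1.973) ≈ 0.024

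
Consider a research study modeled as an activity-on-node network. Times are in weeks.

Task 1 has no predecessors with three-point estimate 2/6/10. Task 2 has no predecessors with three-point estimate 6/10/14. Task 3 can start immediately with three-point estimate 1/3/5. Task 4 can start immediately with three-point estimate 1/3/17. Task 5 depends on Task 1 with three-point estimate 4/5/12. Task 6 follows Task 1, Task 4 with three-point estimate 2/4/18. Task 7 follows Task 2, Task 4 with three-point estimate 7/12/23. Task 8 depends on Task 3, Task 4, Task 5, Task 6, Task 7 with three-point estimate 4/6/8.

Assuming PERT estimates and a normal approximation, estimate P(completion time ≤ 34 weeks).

te_Task 1 = (2 + 4·6 + 10)/6 = 36/6 = 6; σ²_Task 1 = ((10−2)/6)² = 1.778
te_Task 2 = (6 + 4·10 + 14)/6 = 60/6 = 10; σ²_Task 2 = ((14−6)/6)² = 1.778
te_Task 3 = (1 + 4·3 + 5)/6 = 18/6 = 3; σ²_Task 3 = ((5−1)/6)² = 0.444
te_Task 4 = (1 + 4·3 + 17)/6 = 30/6 = 5; σ²_Task 4 = ((17−1)/6)² = 7.111
te_Task 5 = (4 + 4·5 + 12)/6 = 36/6 = 6; σ²_Task 5 = ((12−4)/6)² = 1.778
te_Task 6 = (2 + 4·4 + 18)/6 = 36/6 = 6; σ²_Task 6 = ((18−2)/6)² = 7.111
te_Task 7 = (7 + 4·12 + 23)/6 = 78/6 = 13; σ²_Task 7 = ((23−7)/6)² = 7.111
te_Task 8 = (4 + 4·6 + 8)/6 = 36/6 = 6; σ²_Task 8 = ((8−4)/6)² = 0.444

Forward pass:
ES_Task 1 = 0; EF_Task 1 = 6
ES_Task 2 = 0; EF_Task 2 = 10
ES_Task 3 = 0; EF_Task 3 = 3
ES_Task 4 = 0; EF_Task 4 = 5
ES_Task 5 = 6; EF_Task 5 = 6+6 = 12
ES_Task 6 = max(EF_Task 1=6, EF_Task 4=5) = 6; EF_Task 6 = 6+6 = 12
ES_Task 7 = max(EF_Task 2=10, EF_Task 4=5) = 10; EF_Task 7 = 10+13 = 23
ES_Task 8 = max(EF_Task 3=3, EF_Task 4=5, EF_Task 5=12, EF_Task 6=12, EF_Task 7=23) = 23; EF_Task 8 = 23+6 = 29
Expected project duration μ = 29 weeks. Critical path: Task 2 → Task 7 → Task 8.

Variance along critical path = 1.778 + 7.111 + 0.444 = 9.333; σ = √9.333 = 3.055 weeks.
Z = (34 − 29) / 3.055 = 1.637
P(T ≤ 34) = Φ(1.637) ≈ 0.949

0.949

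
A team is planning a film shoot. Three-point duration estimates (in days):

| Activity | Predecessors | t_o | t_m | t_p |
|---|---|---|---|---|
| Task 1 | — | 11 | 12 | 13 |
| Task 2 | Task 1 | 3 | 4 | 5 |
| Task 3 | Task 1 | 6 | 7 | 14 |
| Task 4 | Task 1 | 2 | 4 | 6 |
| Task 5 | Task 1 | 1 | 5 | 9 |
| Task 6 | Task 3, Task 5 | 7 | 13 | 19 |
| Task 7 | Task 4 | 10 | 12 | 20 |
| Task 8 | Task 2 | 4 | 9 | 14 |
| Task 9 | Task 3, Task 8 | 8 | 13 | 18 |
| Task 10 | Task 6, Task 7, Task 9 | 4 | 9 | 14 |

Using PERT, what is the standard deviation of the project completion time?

te_Task 1 = (11 + 4·12 + 13)/6 = 72/6 = 12; σ²_Task 1 = ((13−11)/6)² = 0.111
te_Task 2 = (3 + 4·4 + 5)/6 = 24/6 = 4; σ²_Task 2 = ((5−3)/6)² = 0.111
te_Task 3 = (6 + 4·7 + 14)/6 = 48/6 = 8; σ²_Task 3 = ((14−6)/6)² = 1.778
te_Task 4 = (2 + 4·4 + 6)/6 = 24/6 = 4; σ²_Task 4 = ((6−2)/6)² = 0.444
te_Task 5 = (1 + 4·5 + 9)/6 = 30/6 = 5; σ²_Task 5 = ((9−1)/6)² = 1.778
te_Task 6 = (7 + 4·13 + 19)/6 = 78/6 = 13; σ²_Task 6 = ((19−7)/6)² = 4.000
te_Task 7 = (10 + 4·12 + 20)/6 = 78/6 = 13; σ²_Task 7 = ((20−10)/6)² = 2.778
te_Task 8 = (4 + 4·9 + 14)/6 = 54/6 = 9; σ²_Task 8 = ((14−4)/6)² = 2.778
te_Task 9 = (8 + 4·13 + 18)/6 = 78/6 = 13; σ²_Task 9 = ((18−8)/6)² = 2.778
te_Task 10 = (4 + 4·9 + 14)/6 = 54/6 = 9; σ²_Task 10 = ((14−4)/6)² = 2.778

Forward pass:
ES_Task 1 = 0; EF_Task 1 = 12
ES_Task 2 = 12; EF_Task 2 = 12+4 = 16
ES_Task 3 = 12; EF_Task 3 = 12+8 = 20
ES_Task 4 = 12; EF_Task 4 = 12+4 = 16
ES_Task 5 = 12; EF_Task 5 = 12+5 = 17
ES_Task 6 = max(EF_Task 3=20, EF_Task 5=17) = 20; EF_Task 6 = 20+13 = 33
ES_Task 7 = 16; EF_Task 7 = 16+13 = 29
ES_Task 8 = 16; EF_Task 8 = 16+9 = 25
ES_Task 9 = max(EF_Task 3=20, EF_Task 8=25) = 25; EF_Task 9 = 25+13 = 38
ES_Task 10 = max(EF_Task 6=33, EF_Task 7=29, EF_Task 9=38) = 38; EF_Task 10 = 38+9 = 47
Expected project duration μ = 47 days. Critical path: Task 1 → Task 2 → Task 8 → Task 9 → Task 10.

Variance along critical path = 0.111 + 0.111 + 2.778 + 2.778 + 2.778 = 8.556
σ = √8.556 = 2.925 days

2.92 days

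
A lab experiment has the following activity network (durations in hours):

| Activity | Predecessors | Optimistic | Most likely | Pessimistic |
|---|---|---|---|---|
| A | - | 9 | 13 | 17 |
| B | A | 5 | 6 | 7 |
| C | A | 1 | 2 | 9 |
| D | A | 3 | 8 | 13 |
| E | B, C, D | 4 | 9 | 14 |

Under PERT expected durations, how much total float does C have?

5 hours

te_A = (9 + 4·13 + 17)/6 = 78/6 = 13
te_B = (5 + 4·6 + 7)/6 = 36/6 = 6
te_C = (1 + 4·2 + 9)/6 = 18/6 = 3
te_D = (3 + 4·8 + 13)/6 = 48/6 = 8
te_E = (4 + 4·9 + 14)/6 = 54/6 = 9

Forward pass:
ES_A = 0; EF_A = 13
ES_B = 13; EF_B = 13+6 = 19
ES_C = 13; EF_C = 13+3 = 16
ES_D = 13; EF_D = 13+8 = 21
ES_E = max(EF_B=19, EF_C=16, EF_D=21) = 21; EF_E = 21+9 = 30
Expected project duration μ = 30 hours. Critical path: A → D → E.

Backward pass:
LF_E = 30; LS_E = 30−9 = 21
LF_D = LS_E = 21; LS_D = 21−8 = 13
LF_C = LS_E = 21; LS_C = 21−3 = 18
LF_B = LS_E = 21; LS_B = 21−6 = 15
LF_A = min(LS_B=15, LS_C=18, LS_D=13) = 13; LS_A = 13−13 = 0
Slack_C = LS_C − ES_C = 18 − 13 = 5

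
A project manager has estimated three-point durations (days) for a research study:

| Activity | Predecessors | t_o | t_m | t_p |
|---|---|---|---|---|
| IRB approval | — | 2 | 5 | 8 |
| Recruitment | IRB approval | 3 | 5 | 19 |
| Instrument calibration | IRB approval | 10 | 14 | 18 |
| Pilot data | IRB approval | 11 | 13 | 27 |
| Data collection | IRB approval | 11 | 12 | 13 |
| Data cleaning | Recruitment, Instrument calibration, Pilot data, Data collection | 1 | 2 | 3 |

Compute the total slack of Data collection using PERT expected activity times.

te_IRB approval = (2 + 4·5 + 8)/6 = 30/6 = 5
te_Recruitment = (3 + 4·5 + 19)/6 = 42/6 = 7
te_Instrument calibration = (10 + 4·14 + 18)/6 = 84/6 = 14
te_Pilot data = (11 + 4·13 + 27)/6 = 90/6 = 15
te_Data collection = (11 + 4·12 + 13)/6 = 72/6 = 12
te_Data cleaning = (1 + 4·2 + 3)/6 = 12/6 = 2

Forward pass:
ES_IRB approval = 0; EF_IRB approval = 5
ES_Recruitment = 5; EF_Recruitment = 5+7 = 12
ES_Instrument calibration = 5; EF_Instrument calibration = 5+14 = 19
ES_Pilot data = 5; EF_Pilot data = 5+15 = 20
ES_Data collection = 5; EF_Data collection = 5+12 = 17
ES_Data cleaning = max(EF_Recruitment=12, EF_Instrument calibration=19, EF_Pilot data=20, EF_Data collection=17) = 20; EF_Data cleaning = 20+2 = 22
Expected project duration μ = 22 days. Critical path: IRB approval → Pilot data → Data cleaning.

Backward pass:
LF_Data cleaning = 22; LS_Data cleaning = 22−2 = 20
LF_Data collection = LS_Data cleaning = 20; LS_Data collection = 20−12 = 8
LF_Pilot data = LS_Data cleaning = 20; LS_Pilot data = 20−15 = 5
LF_Instrument calibration = LS_Data cleaning = 20; LS_Instrument calibration = 20−14 = 6
LF_Recruitment = LS_Data cleaning = 20; LS_Recruitment = 20−7 = 13
LF_IRB approval = min(LS_Recruitment=13, LS_Instrument calibration=6, LS_Pilot data=5, LS_Data collection=8) = 5; LS_IRB approval = 5−5 = 0
Slack_Data collection = LS_Data collection − ES_Data collection = 8 − 5 = 3

3 days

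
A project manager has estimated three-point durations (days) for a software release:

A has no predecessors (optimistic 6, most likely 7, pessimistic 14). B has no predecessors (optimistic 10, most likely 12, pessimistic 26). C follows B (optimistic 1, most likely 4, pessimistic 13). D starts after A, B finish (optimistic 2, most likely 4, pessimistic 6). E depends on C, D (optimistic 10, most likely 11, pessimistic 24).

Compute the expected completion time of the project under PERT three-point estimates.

te_A = (6 + 4·7 + 14)/6 = 48/6 = 8
te_B = (10 + 4·12 + 26)/6 = 84/6 = 14
te_C = (1 + 4·4 + 13)/6 = 30/6 = 5
te_D = (2 + 4·4 + 6)/6 = 24/6 = 4
te_E = (10 + 4·11 + 24)/6 = 78/6 = 13

Forward pass:
ES_A = 0; EF_A = 8
ES_B = 0; EF_B = 14
ES_C = 14; EF_C = 14+5 = 19
ES_D = max(EF_A=8, EF_B=14) = 14; EF_D = 14+4 = 18
ES_E = max(EF_C=19, EF_D=18) = 19; EF_E = 19+13 = 32
Expected project duration μ = 32 days. Critical path: B → C → E.

32 days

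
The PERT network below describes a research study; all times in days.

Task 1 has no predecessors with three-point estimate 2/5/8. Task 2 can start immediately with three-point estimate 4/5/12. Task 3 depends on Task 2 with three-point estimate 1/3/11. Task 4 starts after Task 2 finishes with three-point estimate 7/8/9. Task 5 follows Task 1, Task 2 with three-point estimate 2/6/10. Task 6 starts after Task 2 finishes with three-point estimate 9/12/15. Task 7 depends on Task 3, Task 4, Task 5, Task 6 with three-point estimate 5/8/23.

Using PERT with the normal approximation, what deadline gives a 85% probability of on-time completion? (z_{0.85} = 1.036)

te_Task 1 = (2 + 4·5 + 8)/6 = 30/6 = 5; σ²_Task 1 = ((8−2)/6)² = 1.000
te_Task 2 = (4 + 4·5 + 12)/6 = 36/6 = 6; σ²_Task 2 = ((12−4)/6)² = 1.778
te_Task 3 = (1 + 4·3 + 11)/6 = 24/6 = 4; σ²_Task 3 = ((11−1)/6)² = 2.778
te_Task 4 = (7 + 4·8 + 9)/6 = 48/6 = 8; σ²_Task 4 = ((9−7)/6)² = 0.111
te_Task 5 = (2 + 4·6 + 10)/6 = 36/6 = 6; σ²_Task 5 = ((10−2)/6)² = 1.778
te_Task 6 = (9 + 4·12 + 15)/6 = 72/6 = 12; σ²_Task 6 = ((15−9)/6)² = 1.000
te_Task 7 = (5 + 4·8 + 23)/6 = 60/6 = 10; σ²_Task 7 = ((23−5)/6)² = 9.000

Forward pass:
ES_Task 1 = 0; EF_Task 1 = 5
ES_Task 2 = 0; EF_Task 2 = 6
ES_Task 3 = 6; EF_Task 3 = 6+4 = 10
ES_Task 4 = 6; EF_Task 4 = 6+8 = 14
ES_Task 5 = max(EF_Task 1=5, EF_Task 2=6) = 6; EF_Task 5 = 6+6 = 12
ES_Task 6 = 6; EF_Task 6 = 6+12 = 18
ES_Task 7 = max(EF_Task 3=10, EF_Task 4=14, EF_Task 5=12, EF_Task 6=18) = 18; EF_Task 7 = 18+10 = 28
Expected project duration μ = 28 days. Critical path: Task 2 → Task 6 → Task 7.

Variance along critical path = 1.778 + 1.000 + 9.000 = 11.778; σ = 3.432 days.
D = μ + z·σ = 28 + 1.036·3.432 = 31.6 days

31.6 days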